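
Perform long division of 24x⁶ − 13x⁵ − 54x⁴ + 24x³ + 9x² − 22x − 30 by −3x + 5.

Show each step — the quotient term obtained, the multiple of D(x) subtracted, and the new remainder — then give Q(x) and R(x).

Q(x) = −8x⁵ − 9x⁴ + 3x³ − 3x² − 8x − 6; R(x) = 0

Step 1: lead(24x⁶ − 13x⁵ − 54x⁴ + 24x³ + 9x² − 22x − 30) ÷ lead(D) = 24x⁶ ÷ −3x = −8x⁵. Subtract (−8x⁵)·D = 24x⁶ − 40x⁵. Remainder: 27x⁵ − 54x⁴ + 24x³ + 9x² − 22x − 30.
Step 2: lead(27x⁵ − 54x⁴ + 24x³ + 9x² − 22x − 30) ÷ lead(D) = 27x⁵ ÷ −3x = −9x⁴. Subtract (−9x⁴)·D = 27x⁵ − 45x⁴. Remainder: −9x⁴ + 24x³ + 9x² − 22x − 30.
Step 3: lead(−9x⁴ + 24x³ + 9x² − 22x − 30) ÷ lead(D) = −9x⁴ ÷ −3x = 3x³. Subtract (3x³)·D = −9x⁴ + 15x³. Remainder: 9x³ + 9x² − 22x − 30.
Step 4: lead(9x³ + 9x² − 22x − 30) ÷ lead(D) = 9x³ ÷ −3x = −3x². Subtract (−3x²)·D = 9x³ − 15x². Remainder: 24x² − 22x − 30.
Step 5: lead(24x² − 22x − 30) ÷ lead(D) = 24x² ÷ −3x = −8x. Subtract (−8x)·D = 24x² − 40x. Remainder: 18x − 30.
Step 6: lead(18x − 30) ÷ lead(D) = 18x ÷ −3x = −6. Subtract (−6)·D = 18x − 30. Remainder: 0.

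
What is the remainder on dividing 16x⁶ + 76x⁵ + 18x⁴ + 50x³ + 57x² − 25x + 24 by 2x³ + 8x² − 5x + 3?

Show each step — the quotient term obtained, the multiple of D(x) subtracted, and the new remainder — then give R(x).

Step 1: lead(16x⁶ + 76x⁵ + 18x⁴ + 50x³ + 57x² − 25x + 24) ÷ lead(D) = 16x⁶ ÷ 2x³ = 8x³. Subtract (8x³)·D = 16x⁶ + 64x⁵ − 40x⁴ + 24x³. Remainder: 12x⁵ + 58x⁴ + 26x³ + 57x² − 25x + 24.
Step 2: lead(12x⁵ + 58x⁴ + 26x³ + 57x² − 25x + 24) ÷ lead(D) = 12x⁵ ÷ 2x³ = 6x². Subtract (6x²)·D = 12x⁵ + 48x⁴ − 30x³ + 18x². Remainder: 10x⁴ + 56x³ + 39x² − 25x + 24.
Step 3: lead(10x⁴ + 56x³ + 39x² − 25x + 24) ÷ lead(D) = 10x⁴ ÷ 2x³ = 5x. Subtract (5x)·D = 10x⁴ + 40x³ − 25x² + 15x. Remainder: 16x³ + 64x² − 40x + 24.
Step 4: lead(16x³ + 64x² − 40x + 24) ÷ lead(D) = 16x³ ÷ 2x³ = 8. Subtract (8)·D = 16x³ + 64x² − 40x + 24. Remainder: 0.

R(x) = 0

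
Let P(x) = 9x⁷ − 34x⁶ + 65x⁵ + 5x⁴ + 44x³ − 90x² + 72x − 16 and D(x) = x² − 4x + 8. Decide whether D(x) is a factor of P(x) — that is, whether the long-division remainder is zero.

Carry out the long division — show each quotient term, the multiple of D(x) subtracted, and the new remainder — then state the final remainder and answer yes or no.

R(x) = 0, so D(x) is a factor of P(x). yes

Step 1: lead(9x⁷ − 34x⁶ + 65x⁵ + 5x⁴ + 44x³ − 90x² + 72x − 16) ÷ lead(D) = 9x⁷ ÷ x² = 9x⁵. Subtract (9x⁵)·D = 9x⁷ − 36x⁶ + 72x⁵. Remainder: 2x⁶ − 7x⁵ + 5x⁴ + 44x³ − 90x² + 72x − 16.
Step 2: lead(2x⁶ − 7x⁵ + 5x⁴ + 44x³ − 90x² + 72x − 16) ÷ lead(D) = 2x⁶ ÷ x² = 2x⁴. Subtract (2x⁴)·D = 2x⁶ − 8x⁵ + 16x⁴. Remainder: x⁵ − 11x⁴ + 44x³ − 90x² + 72x − 16.
Step 3: lead(x⁵ − 11x⁴ + 44x³ − 90x² + 72x − 16) ÷ lead(D) = x⁵ ÷ x² = x³. Subtract (x³)·D = x⁵ − 4x⁴ + 8x³. Remainder: −7x⁴ + 36x³ − 90x² + 72x − 16.
Step 4: lead(−7x⁴ + 36x³ − 90x² + 72x − 16) ÷ lead(D) = −7x⁴ ÷ x² = −7x². Subtract (−7x²)·D = −7x⁴ + 28x³ − 56x². Remainder: 8x³ − 34x² + 72x − 16.
Step 5: lead(8x³ − 34x² + 72x − 16) ÷ lead(D) = 8x³ ÷ x² = 8x. Subtract (8x)·D = 8x³ − 32x² + 64x. Remainder: −2x² + 8x − 16.
Step 6: lead(−2x² + 8x − 16) ÷ lead(D) = −2x² ÷ x² = −2. Subtract (−2)·D = −2x² + 8x − 16. Remainder: 0.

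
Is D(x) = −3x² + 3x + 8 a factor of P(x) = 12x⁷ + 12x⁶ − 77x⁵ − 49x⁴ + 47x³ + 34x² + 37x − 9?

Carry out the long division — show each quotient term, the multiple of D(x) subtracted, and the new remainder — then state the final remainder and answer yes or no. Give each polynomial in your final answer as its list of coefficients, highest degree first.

Step 1: lead(12x⁷ + 12x⁶ − 77x⁵ − 49x⁴ + 47x³ + 34x² + 37x − 9) ÷ lead(D) = 12x⁷ ÷ −3x² = −4x⁵. Subtract (−4x⁵)·D = 12x⁷ − 12x⁶ − 32x⁵. Remainder: 24x⁶ − 45x⁵ − 49x⁴ + 47x³ + 34x² + 37x − 9.
Step 2: lead(24x⁶ − 45x⁵ − 49x⁴ + 47x³ + 34x² + 37x − 9) ÷ lead(D) = 24x⁶ ÷ −3x² = −8x⁴. Subtract (−8x⁴)·D = 24x⁶ − 24x⁵ − 64x⁴. Remainder: −21x⁵ + 15x⁴ + 47x³ + 34x² + 37x − 9.
Step 3: lead(−21x⁵ + 15x⁴ + 47x³ + 34x² + 37x − 9) ÷ lead(D) = −21x⁵ ÷ −3x² = 7x³. Subtract (7x³)·D = −21x⁵ + 21x⁴ + 56x³. Remainder: −6x⁴ − 9x³ + 34x² + 37x − 9.
Step 4: lead(−6x⁴ − 9x³ + 34x² + 37x − 9) ÷ lead(D) = −6x⁴ ÷ −3x² = 2x². Subtract (2x²)·D = −6x⁴ + 6x³ + 16x². Remainder: −15x³ + 18x² + 37x − 9.
Step 5: lead(−15x³ + 18x² + 37x − 9) ÷ lead(D) = −15x³ ÷ −3x² = 5x. Subtract (5x)·D = −15x³ + 15x² + 40x. Remainder: 3x² − 3x − 9.
Step 6: lead(3x² − 3x − 9) ÷ lead(D) = 3x² ÷ −3x² = −1. Subtract (−1)·D = 3x² − 3x − 8. Remainder: −1.

R = [-1], so D(x) is not a factor of P(x). no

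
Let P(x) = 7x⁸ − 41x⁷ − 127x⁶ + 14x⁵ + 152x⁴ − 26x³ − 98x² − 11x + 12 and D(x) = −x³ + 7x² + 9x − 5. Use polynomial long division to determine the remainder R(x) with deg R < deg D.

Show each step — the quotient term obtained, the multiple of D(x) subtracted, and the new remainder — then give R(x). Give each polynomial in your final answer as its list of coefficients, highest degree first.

R = [-8]

Step 1: lead(7x⁸ − 41x⁷ − 127x⁶ + 14x⁵ + 152x⁴ − 26x³ − 98x² − 11x + 12) ÷ lead(D) = 7x⁸ ÷ −x³ = −7x⁵. Subtract (−7x⁵)·D = 7x⁸ − 49x⁷ − 63x⁶ + 35x⁵. Remainder: 8x⁷ − 64x⁶ − 21x⁵ + 152x⁴ − 26x³ − 98x² − 11x + 12.
Step 2: lead(8x⁷ − 64x⁶ − 21x⁵ + 152x⁴ − 26x³ − 98x² − 11x + 12) ÷ lead(D) = 8x⁷ ÷ −x³ = −8x⁴. Subtract (−8x⁴)·D = 8x⁷ − 56x⁶ − 72x⁵ + 40x⁴. Remainder: −8x⁶ + 51x⁵ + 112x⁴ − 26x³ − 98x² − 11x + 12.
Step 3: lead(−8x⁶ + 51x⁵ + 112x⁴ − 26x³ − 98x² − 11x + 12) ÷ lead(D) = −8x⁶ ÷ −x³ = 8x³. Subtract (8x³)·D = −8x⁶ + 56x⁵ + 72x⁴ − 40x³. Remainder: −5x⁵ + 40x⁴ + 14x³ − 98x² − 11x + 12.
Step 4: lead(−5x⁵ + 40x⁴ + 14x³ − 98x² − 11x + 12) ÷ lead(D) = −5x⁵ ÷ −x³ = 5x². Subtract (5x²)·D = −5x⁵ + 35x⁴ + 45x³ − 25x². Remainder: 5x⁴ − 31x³ − 73x² − 11x + 12.
Step 5: lead(5x⁴ − 31x³ − 73x² − 11x + 12) ÷ lead(D) = 5x⁴ ÷ −x³ = −5x. Subtract (−5x)·D = 5x⁴ − 35x³ − 45x² + 25x. Remainder: 4x³ − 28x² − 36x + 12.
Step 6: lead(4x³ − 28x² − 36x + 12) ÷ lead(D) = 4x³ ÷ −x³ = −4. Subtract (−4)·D = 4x³ − 28x² − 36x + 20. Remainder: −8.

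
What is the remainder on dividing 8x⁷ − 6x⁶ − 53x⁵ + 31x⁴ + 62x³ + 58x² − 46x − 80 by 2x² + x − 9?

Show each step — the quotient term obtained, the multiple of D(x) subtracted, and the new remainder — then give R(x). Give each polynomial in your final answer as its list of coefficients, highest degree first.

R = [-8]

Step 1: lead(8x⁷ − 6x⁶ − 53x⁵ + 31x⁴ + 62x³ + 58x² − 46x − 80) ÷ lead(D) = 8x⁷ ÷ 2x² = 4x⁵. Subtract (4x⁵)·D = 8x⁷ + 4x⁶ − 36x⁵. Remainder: −10x⁶ − 17x⁵ + 31x⁴ + 62x³ + 58x² − 46x − 80.
Step 2: lead(−10x⁶ − 17x⁵ + 31x⁴ + 62x³ + 58x² − 46x − 80) ÷ lead(D) = −10x⁶ ÷ 2x² = −5x⁴. Subtract (−5x⁴)·D = −10x⁶ − 5x⁵ + 45x⁴. Remainder: −12x⁵ − 14x⁴ + 62x³ + 58x² − 46x − 80.
Step 3: lead(−12x⁵ − 14x⁴ + 62x³ + 58x² − 46x − 80) ÷ lead(D) = −12x⁵ ÷ 2x² = −6x³. Subtract (−6x³)·D = −12x⁵ − 6x⁴ + 54x³. Remainder: −8x⁴ + 8x³ + 58x² − 46x − 80.
Step 4: lead(−8x⁴ + 8x³ + 58x² − 46x − 80) ÷ lead(D) = −8x⁴ ÷ 2x² = −4x². Subtract (−4x²)·D = −8x⁴ − 4x³ + 36x². Remainder: 12x³ + 22x² − 46x − 80.
Step 5: lead(12x³ + 22x² − 46x − 80) ÷ lead(D) = 12x³ ÷ 2x² = 6x. Subtract (6x)·D = 12x³ + 6x² − 54x. Remainder: 16x² + 8x − 80.
Step 6: lead(16x² + 8x − 80) ÷ lead(D) = 16x² ÷ 2x² = 8. Subtract (8)·D = 16x² + 8x − 72. Remainder: −8.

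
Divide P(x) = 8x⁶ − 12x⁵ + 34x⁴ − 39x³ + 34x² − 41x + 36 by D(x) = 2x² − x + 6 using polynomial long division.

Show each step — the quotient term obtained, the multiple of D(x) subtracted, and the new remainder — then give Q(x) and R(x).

Step 1: lead(8x⁶ − 12x⁵ + 34x⁴ − 39x³ + 34x² − 41x + 36) ÷ lead(D) = 8x⁶ ÷ 2x² = 4x⁴. Subtract (4x⁴)·D = 8x⁶ − 4x⁵ + 24x⁴. Remainder: −8x⁵ + 10x⁴ − 39x³ + 34x² − 41x + 36.
Step 2: lead(−8x⁵ + 10x⁴ − 39x³ + 34x² − 41x + 36) ÷ lead(D) = −8x⁵ ÷ 2x² = −4x³. Subtract (−4x³)·D = −8x⁵ + 4x⁴ − 24x³. Remainder: 6x⁴ − 15x³ + 34x² − 41x + 36.
Step 3: lead(6x⁴ − 15x³ + 34x² − 41x + 36) ÷ lead(D) = 6x⁴ ÷ 2x² = 3x². Subtract (3x²)·D = 6x⁴ − 3x³ + 18x². Remainder: −12x³ + 16x² − 41x + 36.
Step 4: lead(−12x³ + 16x² − 41x + 36) ÷ lead(D) = −12x³ ÷ 2x² = −6x. Subtract (−6x)·D = −12x³ + 6x² − 36x. Remainder: 10x² − 5x + 36.
Step 5: lead(10x² − 5x + 36) ÷ lead(D) = 10x² ÷ 2x² = 5. Subtract (5)·D = 10x² − 5x + 30. Remainder: 6.

Q(x) = 4x⁴ − 4x³ + 3x² − 6x + 5; R(x) = 6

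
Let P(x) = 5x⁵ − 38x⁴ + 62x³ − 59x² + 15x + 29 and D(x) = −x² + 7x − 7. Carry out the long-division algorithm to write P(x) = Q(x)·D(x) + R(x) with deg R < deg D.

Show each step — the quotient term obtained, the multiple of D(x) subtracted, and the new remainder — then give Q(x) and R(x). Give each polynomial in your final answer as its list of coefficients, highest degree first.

Q = [-5, 3, -6, -4]; R = [1, 1]

Step 1: lead(5x⁵ − 38x⁴ + 62x³ − 59x² + 15x + 29) ÷ lead(D) = 5x⁵ ÷ −x² = −5x³. Subtract (−5x³)·D = 5x⁵ − 35x⁴ + 35x³. Remainder: −3x⁴ + 27x³ − 59x² + 15x + 29.
Step 2: lead(−3x⁴ + 27x³ − 59x² + 15x + 29) ÷ lead(D) = −3x⁴ ÷ −x² = 3x². Subtract (3x²)·D = −3x⁴ + 21x³ − 21x². Remainder: 6x³ − 38x² + 15x + 29.
Step 3: lead(6x³ − 38x² + 15x + 29) ÷ lead(D) = 6x³ ÷ −x² = −6x. Subtract (−6x)·D = 6x³ − 42x² + 42x. Remainder: 4x² − 27x + 29.
Step 4: lead(4x² − 27x + 29) ÷ lead(D) = 4x² ÷ −x² = −4. Subtract (−4)·D = 4x² − 28x + 28. Remainder: x + 1.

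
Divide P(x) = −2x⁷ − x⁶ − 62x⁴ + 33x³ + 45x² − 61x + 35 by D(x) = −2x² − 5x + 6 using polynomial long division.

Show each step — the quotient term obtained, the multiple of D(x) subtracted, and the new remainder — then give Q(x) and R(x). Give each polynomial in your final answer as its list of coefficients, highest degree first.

Step 1: lead(−2x⁷ − x⁶ − 62x⁴ + 33x³ + 45x² − 61x + 35) ÷ lead(D) = −2x⁷ ÷ −2x² = x⁵. Subtract (x⁵)·D = −2x⁷ − 5x⁶ + 6x⁵. Remainder: 4x⁶ − 6x⁵ − 62x⁴ + 33x³ + 45x² − 61x + 35.
Step 2: lead(4x⁶ − 6x⁵ − 62x⁴ + 33x³ + 45x² − 61x + 35) ÷ lead(D) = 4x⁶ ÷ −2x² = −2x⁴. Subtract (−2x⁴)·D = 4x⁶ + 10x⁵ − 12x⁴. Remainder: −16x⁵ − 50x⁴ + 33x³ + 45x² − 61x + 35.
Step 3: lead(−16x⁵ − 50x⁴ + 33x³ + 45x² − 61x + 35) ÷ lead(D) = −16x⁵ ÷ −2x² = 8x³. Subtract (8x³)·D = −16x⁵ − 40x⁴ + 48x³. Remainder: −10x⁴ − 15x³ + 45x² − 61x + 35.
Step 4: lead(−10x⁴ − 15x³ + 45x² − 61x + 35) ÷ lead(D) = −10x⁴ ÷ −2x² = 5x². Subtract (5x²)·D = −10x⁴ − 25x³ + 30x². Remainder: 10x³ + 15x² − 61x + 35.
Step 5: lead(10x³ + 15x² − 61x + 35) ÷ lead(D) = 10x³ ÷ −2x² = −5x. Subtract (−5x)·D = 10x³ + 25x² − 30x. Remainder: −10x² − 31x + 35.
Step 6: lead(−10x² − 31x + 35) ÷ lead(D) = −10x² ÷ −2x² = 5. Subtract (5)·D = −10x² − 25x + 30. Remainder: −6x + 5.

Q = [1, -2, 8, 5, -5, 5]; R = [-6, 5]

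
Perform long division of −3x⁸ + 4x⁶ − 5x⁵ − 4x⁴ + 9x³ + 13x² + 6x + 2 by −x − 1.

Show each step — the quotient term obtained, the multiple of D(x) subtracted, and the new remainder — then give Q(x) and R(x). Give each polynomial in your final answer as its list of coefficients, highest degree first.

Q = [3, -3, -1, 6, -2, -7, -6, 0]; R = [2]

Step 1: lead(−3x⁸ + 4x⁶ − 5x⁵ − 4x⁴ + 9x³ + 13x² + 6x + 2) ÷ lead(D) = −3x⁸ ÷ −x = 3x⁷. Subtract (3x⁷)·D = −3x⁸ − 3x⁷. Remainder: 3x⁷ + 4x⁶ − 5x⁵ − 4x⁴ + 9x³ + 13x² + 6x + 2.
Step 2: lead(3x⁷ + 4x⁶ − 5x⁵ − 4x⁴ + 9x³ + 13x² + 6x + 2) ÷ lead(D) = 3x⁷ ÷ −x = −3x⁶. Subtract (−3x⁶)·D = 3x⁷ + 3x⁶. Remainder: x⁶ − 5x⁵ − 4x⁴ + 9x³ + 13x² + 6x + 2.
Step 3: lead(x⁶ − 5x⁵ − 4x⁴ + 9x³ + 13x² + 6x + 2) ÷ lead(D) = x⁶ ÷ −x = −x⁵. Subtract (−x⁵)·D = x⁶ + x⁵. Remainder: −6x⁵ − 4x⁴ + 9x³ + 13x² + 6x + 2.
Step 4: lead(−6x⁵ − 4x⁴ + 9x³ + 13x² + 6x + 2) ÷ lead(D) = −6x⁵ ÷ −x = 6x⁴. Subtract (6x⁴)·D = −6x⁵ − 6x⁴. Remainder: 2x⁴ + 9x³ + 13x² + 6x + 2.
Step 5: lead(2x⁴ + 9x³ + 13x² + 6x + 2) ÷ lead(D) = 2x⁴ ÷ −x = −2x³. Subtract (−2x³)·D = 2x⁴ + 2x³. Remainder: 7x³ + 13x² + 6x + 2.
Step 6: lead(7x³ + 13x² + 6x + 2) ÷ lead(D) = 7x³ ÷ −x = −7x². Subtract (−7x²)·D = 7x³ + 7x². Remainder: 6x² + 6x + 2.
Step 7: lead(6x² + 6x + 2) ÷ lead(D) = 6x² ÷ −x = −6x. Subtract (−6x)·D = 6x² + 6x. Remainder: 2.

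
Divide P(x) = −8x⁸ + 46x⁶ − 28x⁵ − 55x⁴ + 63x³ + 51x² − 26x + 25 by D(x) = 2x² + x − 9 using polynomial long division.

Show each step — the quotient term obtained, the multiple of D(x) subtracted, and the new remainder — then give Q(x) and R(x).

Q(x) = −4x⁶ + 2x⁵ + 4x⁴ − 7x³ − 6x² + 3x − 3; R(x) = 4x − 2

Step 1: lead(−8x⁸ + 46x⁶ − 28x⁵ − 55x⁴ + 63x³ + 51x² − 26x + 25) ÷ lead(D) = −8x⁸ ÷ 2x² = −4x⁶. Subtract (−4x⁶)·D = −8x⁸ − 4x⁷ + 36x⁶. Remainder: 4x⁷ + 10x⁶ − 28x⁵ − 55x⁴ + 63x³ + 51x² − 26x + 25.
Step 2: lead(4x⁷ + 10x⁶ − 28x⁵ − 55x⁴ + 63x³ + 51x² − 26x + 25) ÷ lead(D) = 4x⁷ ÷ 2x² = 2x⁵. Subtract (2x⁵)·D = 4x⁷ + 2x⁶ − 18x⁵. Remainder: 8x⁶ − 10x⁵ − 55x⁴ + 63x³ + 51x² − 26x + 25.
Step 3: lead(8x⁶ − 10x⁵ − 55x⁴ + 63x³ + 51x² − 26x + 25) ÷ lead(D) = 8x⁶ ÷ 2x² = 4x⁴. Subtract (4x⁴)·D = 8x⁶ + 4x⁵ − 36x⁴. Remainder: −14x⁵ − 19x⁴ + 63x³ + 51x² − 26x + 25.
Step 4: lead(−14x⁵ − 19x⁴ + 63x³ + 51x² − 26x + 25) ÷ lead(D) = −14x⁵ ÷ 2x² = −7x³. Subtract (−7x³)·D = −14x⁵ − 7x⁴ + 63x³. Remainder: −12x⁴ + 51x² − 26x + 25.
Step 5: lead(−12x⁴ + 51x² − 26x + 25) ÷ lead(D) = −12x⁴ ÷ 2x² = −6x². Subtract (−6x²)·D = −12x⁴ − 6x³ + 54x². Remainder: 6x³ − 3x² − 26x + 25.
Step 6: lead(6x³ − 3x² − 26x + 25) ÷ lead(D) = 6x³ ÷ 2x² = 3x. Subtract (3x)·D = 6x³ + 3x² − 27x. Remainder: −6x² + x + 25.
Step 7: lead(−6x² + x + 25) ÷ lead(D) = −6x² ÷ 2x² = −3. Subtract (−3)·D = −6x² − 3x + 27. Remainder: 4x − 2.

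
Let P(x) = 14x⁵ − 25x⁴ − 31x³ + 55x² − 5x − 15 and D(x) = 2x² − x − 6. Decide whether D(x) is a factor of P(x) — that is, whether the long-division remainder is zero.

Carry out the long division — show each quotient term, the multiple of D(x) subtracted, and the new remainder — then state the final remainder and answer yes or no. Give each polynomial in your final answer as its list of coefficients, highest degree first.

Step 1: lead(14x⁵ − 25x⁴ − 31x³ + 55x² − 5x − 15) ÷ lead(D) = 14x⁵ ÷ 2x² = 7x³. Subtract (7x³)·D = 14x⁵ − 7x⁴ − 42x³. Remainder: −18x⁴ + 11x³ + 55x² − 5x − 15.
Step 2: lead(−18x⁴ + 11x³ + 55x² − 5x − 15) ÷ lead(D) = −18x⁴ ÷ 2x² = −9x². Subtract (−9x²)·D = −18x⁴ + 9x³ + 54x². Remainder: 2x³ + x² − 5x − 15.
Step 3: lead(2x³ + x² − 5x − 15) ÷ lead(D) = 2x³ ÷ 2x² = x. Subtract (x)·D = 2x³ − x² − 6x. Remainder: 2x² + x − 15.
Step 4: lead(2x² + x − 15) ÷ lead(D) = 2x² ÷ 2x² = 1. Subtract (1)·D = 2x² − x − 6. Remainder: 2x − 9.

R = [2, -9], so D(x) is not a factor of P(x). no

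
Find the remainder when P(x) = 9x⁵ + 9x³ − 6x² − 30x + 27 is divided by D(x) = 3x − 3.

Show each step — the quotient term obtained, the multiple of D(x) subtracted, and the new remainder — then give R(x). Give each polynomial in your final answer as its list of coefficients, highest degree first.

Step 1: lead(9x⁵ + 9x³ − 6x² − 30x + 27) ÷ lead(D) = 9x⁵ ÷ 3x = 3x⁴. Subtract (3x⁴)·D = 9x⁵ − 9x⁴. Remainder: 9x⁴ + 9x³ − 6x² − 30x + 27.
Step 2: lead(9x⁴ + 9x³ − 6x² − 30x + 27) ÷ lead(D) = 9x⁴ ÷ 3x = 3x³. Subtract (3x³)·D = 9x⁴ − 9x³. Remainder: 18x³ − 6x² − 30x + 27.
Step 3: lead(18x³ − 6x² − 30x + 27) ÷ lead(D) = 18x³ ÷ 3x = 6x². Subtract (6x²)·D = 18x³ − 18x². Remainder: 12x² − 30x + 27.
Step 4: lead(12x² − 30x + 27) ÷ lead(D) = 12x² ÷ 3x = 4x. Subtract (4x)·D = 12x² − 12x. Remainder: −18x + 27.
Step 5: lead(−18x + 27) ÷ lead(D) = −18x ÷ 3x = −6. Subtract (−6)·D = −18x + 18. Remainder: 9.

R = [9]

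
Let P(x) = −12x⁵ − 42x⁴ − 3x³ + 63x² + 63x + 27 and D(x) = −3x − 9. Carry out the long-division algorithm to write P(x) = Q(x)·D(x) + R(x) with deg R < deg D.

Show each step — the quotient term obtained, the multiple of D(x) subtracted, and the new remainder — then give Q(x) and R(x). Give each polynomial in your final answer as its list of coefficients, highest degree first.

Step 1: lead(−12x⁵ − 42x⁴ − 3x³ + 63x² + 63x + 27) ÷ lead(D) = −12x⁵ ÷ −3x = 4x⁴. Subtract (4x⁴)·D = −12x⁵ − 36x⁴. Remainder: −6x⁴ − 3x³ + 63x² + 63x + 27.
Step 2: lead(−6x⁴ − 3x³ + 63x² + 63x + 27) ÷ lead(D) = −6x⁴ ÷ −3x = 2x³. Subtract (2x³)·D = −6x⁴ − 18x³. Remainder: 15x³ + 63x² + 63x + 27.
Step 3: lead(15x³ + 63x² + 63x + 27) ÷ lead(D) = 15x³ ÷ −3x = −5x². Subtract (−5x²)·D = 15x³ + 45x². Remainder: 18x² + 63x + 27.
Step 4: lead(18x² + 63x + 27) ÷ lead(D) = 18x² ÷ −3x = −6x. Subtract (−6x)·D = 18x² + 54x. Remainder: 9x + 27.
Step 5: lead(9x + 27) ÷ lead(D) = 9x ÷ −3x = −3. Subtract (−3)·D = 9x + 27. Remainder: 0.

Q = [4, 2, -5, -6, -3]; R = [0]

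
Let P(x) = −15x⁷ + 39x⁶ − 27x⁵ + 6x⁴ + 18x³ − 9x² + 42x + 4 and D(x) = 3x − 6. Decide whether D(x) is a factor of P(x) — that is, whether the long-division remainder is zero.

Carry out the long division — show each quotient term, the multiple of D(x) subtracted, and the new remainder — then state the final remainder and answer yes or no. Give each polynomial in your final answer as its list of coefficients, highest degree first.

Step 1: lead(−15x⁷ + 39x⁶ − 27x⁵ + 6x⁴ + 18x³ − 9x² + 42x + 4) ÷ lead(D) = −15x⁷ ÷ 3x = −5x⁶. Subtract (−5x⁶)·D = −15x⁷ + 30x⁶. Remainder: 9x⁶ − 27x⁵ + 6x⁴ + 18x³ − 9x² + 42x + 4.
Step 2: lead(9x⁶ − 27x⁵ + 6x⁴ + 18x³ − 9x² + 42x + 4) ÷ lead(D) = 9x⁶ ÷ 3x = 3x⁵. Subtract (3x⁵)·D = 9x⁶ − 18x⁵. Remainder: −9x⁵ + 6x⁴ + 18x³ − 9x² + 42x + 4.
Step 3: lead(−9x⁵ + 6x⁴ + 18x³ − 9x² + 42x + 4) ÷ lead(D) = −9x⁵ ÷ 3x = −3x⁴. Subtract (−3x⁴)·D = −9x⁵ + 18x⁴. Remainder: −12x⁴ + 18x³ − 9x² + 42x + 4.
Step 4: lead(−12x⁴ + 18x³ − 9x² + 42x + 4) ÷ lead(D) = −12x⁴ ÷ 3x = −4x³. Subtract (−4x³)·D = −12x⁴ + 24x³. Remainder: −6x³ − 9x² + 42x + 4.
Step 5: lead(−6x³ − 9x² + 42x + 4) ÷ lead(D) = −6x³ ÷ 3x = −2x². Subtract (−2x²)·D = −6x³ + 12x². Remainder: −21x² + 42x + 4.
Step 6: lead(−21x² + 42x + 4) ÷ lead(D) = −21x² ÷ 3x = −7x. Subtract (−7x)·D = −21x² + 42x. Remainder: 4.

R = [4], so D(x) is not a factor of P(x). no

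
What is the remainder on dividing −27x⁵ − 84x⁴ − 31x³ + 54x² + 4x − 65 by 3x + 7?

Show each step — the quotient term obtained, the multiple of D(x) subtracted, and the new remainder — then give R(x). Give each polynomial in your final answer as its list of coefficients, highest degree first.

Step 1: lead(−27x⁵ − 84x⁴ − 31x³ + 54x² + 4x − 65) ÷ lead(D) = −27x⁵ ÷ 3x = −9x⁴. Subtract (−9x⁴)·D = −27x⁵ − 63x⁴. Remainder: −21x⁴ − 31x³ + 54x² + 4x − 65.
Step 2: lead(−21x⁴ − 31x³ + 54x² + 4x − 65) ÷ lead(D) = −21x⁴ ÷ 3x = −7x³. Subtract (−7x³)·D = −21x⁴ − 49x³. Remainder: 18x³ + 54x² + 4x − 65.
Step 3: lead(18x³ + 54x² + 4x − 65) ÷ lead(D) = 18x³ ÷ 3x = 6x². Subtract (6x²)·D = 18x³ + 42x². Remainder: 12x² + 4x − 65.
Step 4: lead(12x² + 4x − 65) ÷ lead(D) = 12x² ÷ 3x = 4x. Subtract (4x)·D = 12x² + 28x. Remainder: −24x − 65.
Step 5: lead(−24x − 65) ÷ lead(D) = −24x ÷ 3x = −8. Subtract (−8)·D = −24x − 56. Remainder: −9.

R = [-9]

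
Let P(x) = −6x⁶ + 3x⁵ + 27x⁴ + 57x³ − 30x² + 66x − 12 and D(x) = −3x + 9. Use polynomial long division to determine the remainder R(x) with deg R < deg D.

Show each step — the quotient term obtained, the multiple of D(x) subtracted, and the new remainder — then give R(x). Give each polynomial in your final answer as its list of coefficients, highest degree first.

Step 1: lead(−6x⁶ + 3x⁵ + 27x⁴ + 57x³ − 30x² + 66x − 12) ÷ lead(D) = −6x⁶ ÷ −3x = 2x⁵. Subtract (2x⁵)·D = −6x⁶ + 18x⁵. Remainder: −15x⁵ + 27x⁴ + 57x³ − 30x² + 66x − 12.
Step 2: lead(−15x⁵ + 27x⁴ + 57x³ − 30x² + 66x − 12) ÷ lead(D) = −15x⁵ ÷ −3x = 5x⁴. Subtract (5x⁴)·D = −15x⁵ + 45x⁴. Remainder: −18x⁴ + 57x³ − 30x² + 66x − 12.
Step 3: lead(−18x⁴ + 57x³ − 30x² + 66x − 12) ÷ lead(D) = −18x⁴ ÷ −3x = 6x³. Subtract (6x³)·D = −18x⁴ + 54x³. Remainder: 3x³ − 30x² + 66x − 12.
Step 4: lead(3x³ − 30x² + 66x − 12) ÷ lead(D) = 3x³ ÷ −3x = −x². Subtract (−x²)·D = 3x³ − 9x². Remainder: −21x² + 66x − 12.
Step 5: lead(−21x² + 66x − 12) ÷ lead(D) = −21x² ÷ −3x = 7x. Subtract (7x)·D = −21x² + 63x. Remainder: 3x − 12.
Step 6: lead(3x − 12) ÷ lead(D) = 3x ÷ −3x = −1. Subtract (−1)·D = 3x − 9. Remainder: −3.

R = [-3]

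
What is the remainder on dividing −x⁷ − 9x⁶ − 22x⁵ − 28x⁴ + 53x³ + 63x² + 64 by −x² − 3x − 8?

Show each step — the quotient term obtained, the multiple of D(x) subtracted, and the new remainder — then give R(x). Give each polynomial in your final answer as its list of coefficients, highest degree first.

R = [0]

Step 1: lead(−x⁷ − 9x⁶ − 22x⁵ − 28x⁴ + 53x³ + 63x² + 64) ÷ lead(D) = −x⁷ ÷ −x² = x⁵. Subtract (x⁵)·D = −x⁷ − 3x⁶ − 8x⁵. Remainder: −6x⁶ − 14x⁵ − 28x⁴ + 53x³ + 63x² + 64.
Step 2: lead(−6x⁶ − 14x⁵ − 28x⁴ + 53x³ + 63x² + 64) ÷ lead(D) = −6x⁶ ÷ −x² = 6x⁴. Subtract (6x⁴)·D = −6x⁶ − 18x⁵ − 48x⁴. Remainder: 4x⁵ + 20x⁴ + 53x³ + 63x² + 64.
Step 3: lead(4x⁵ + 20x⁴ + 53x³ + 63x² + 64) ÷ lead(D) = 4x⁵ ÷ −x² = −4x³. Subtract (−4x³)·D = 4x⁵ + 12x⁴ + 32x³. Remainder: 8x⁴ + 21x³ + 63x² + 64.
Step 4: lead(8x⁴ + 21x³ + 63x² + 64) ÷ lead(D) = 8x⁴ ÷ −x² = −8x². Subtract (−8x²)·D = 8x⁴ + 24x³ + 64x². Remainder: −3x³ − x² + 64.
Step 5: lead(−3x³ − x² + 64) ÷ lead(D) = −3x³ ÷ −x² = 3x. Subtract (3x)·D = −3x³ − 9x² − 24x. Remainder: 8x² + 24x + 64.
Step 6: lead(8x² + 24x + 64) ÷ lead(D) = 8x² ÷ −x² = −8. Subtract (−8)·D = 8x² + 24x + 64. Remainder: 0.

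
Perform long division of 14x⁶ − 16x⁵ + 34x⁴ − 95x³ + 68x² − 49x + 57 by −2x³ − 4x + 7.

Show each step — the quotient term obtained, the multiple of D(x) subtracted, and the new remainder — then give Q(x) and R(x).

Step 1: lead(14x⁶ − 16x⁵ + 34x⁴ − 95x³ + 68x² − 49x + 57) ÷ lead(D) = 14x⁶ ÷ −2x³ = −7x³. Subtract (−7x³)·D = 14x⁶ + 28x⁴ − 49x³. Remainder: −16x⁵ + 6x⁴ − 46x³ + 68x² − 49x + 57.
Step 2: lead(−16x⁵ + 6x⁴ − 46x³ + 68x² − 49x + 57) ÷ lead(D) = −16x⁵ ÷ −2x³ = 8x². Subtract (8x²)·D = −16x⁵ − 32x³ + 56x². Remainder: 6x⁴ − 14x³ + 12x² − 49x + 57.
Step 3: lead(6x⁴ − 14x³ + 12x² − 49x + 57) ÷ lead(D) = 6x⁴ ÷ −2x³ = −3x. Subtract (−3x)·D = 6x⁴ + 12x² − 21x. Remainder: −14x³ − 28x + 57.
Step 4: lead(−14x³ − 28x + 57) ÷ lead(D) = −14x³ ÷ −2x³ = 7. Subtract (7)·D = −14x³ − 28x + 49. Remainder: 8.

Q(x) = −7x³ + 8x² − 3x + 7; R(x) = 8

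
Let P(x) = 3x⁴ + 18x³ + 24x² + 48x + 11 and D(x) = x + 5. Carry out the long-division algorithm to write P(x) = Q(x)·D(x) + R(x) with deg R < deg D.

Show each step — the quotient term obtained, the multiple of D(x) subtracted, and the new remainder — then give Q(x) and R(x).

Step 1: lead(3x⁴ + 18x³ + 24x² + 48x + 11) ÷ lead(D) = 3x⁴ ÷ x = 3x³. Subtract (3x³)·D = 3x⁴ + 15x³. Remainder: 3x³ + 24x² + 48x + 11.
Step 2: lead(3x³ + 24x² + 48x + 11) ÷ lead(D) = 3x³ ÷ x = 3x². Subtract (3x²)·D = 3x³ + 15x². Remainder: 9x² + 48x + 11.
Step 3: lead(9x² + 48x + 11) ÷ lead(D) = 9x² ÷ x = 9x. Subtract (9x)·D = 9x² + 45x. Remainder: 3x + 11.
Step 4: lead(3x + 11) ÷ lead(D) = 3x ÷ x = 3. Subtract (3)·D = 3x + 15. Remainder: −4.

Q(x) = 3x³ + 3x² + 9x + 3; R(x) = −4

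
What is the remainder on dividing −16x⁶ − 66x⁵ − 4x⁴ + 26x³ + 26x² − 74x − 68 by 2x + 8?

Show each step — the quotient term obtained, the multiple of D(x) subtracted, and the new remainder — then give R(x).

R(x) = 4

Step 1: lead(−16x⁶ − 66x⁵ − 4x⁴ + 26x³ + 26x² − 74x − 68) ÷ lead(D) = −16x⁶ ÷ 2x = −8x⁵. Subtract (−8x⁵)·D = −16x⁶ − 64x⁵. Remainder: −2x⁵ − 4x⁴ + 26x³ + 26x² − 74x − 68.
Step 2: lead(−2x⁵ − 4x⁴ + 26x³ + 26x² − 74x − 68) ÷ lead(D) = −2x⁵ ÷ 2x = −x⁴. Subtract (−x⁴)·D = −2x⁵ − 8x⁴. Remainder: 4x⁴ + 26x³ + 26x² − 74x − 68.
Step 3: lead(4x⁴ + 26x³ + 26x² − 74x − 68) ÷ lead(D) = 4x⁴ ÷ 2x = 2x³. Subtract (2x³)·D = 4x⁴ + 16x³. Remainder: 10x³ + 26x² − 74x − 68.
Step 4: lead(10x³ + 26x² − 74x − 68) ÷ lead(D) = 10x³ ÷ 2x = 5x². Subtract (5x²)·D = 10x³ + 40x². Remainder: −14x² − 74x − 68.
Step 5: lead(−14x² − 74x − 68) ÷ lead(D) = −14x² ÷ 2x = −7x. Subtract (−7x)·D = −14x² − 56x. Remainder: −18x − 68.
Step 6: lead(−18x − 68) ÷ lead(D) = −18x ÷ 2x = −9. Subtract (−9)·D = −18x − 72. Remainder: 4.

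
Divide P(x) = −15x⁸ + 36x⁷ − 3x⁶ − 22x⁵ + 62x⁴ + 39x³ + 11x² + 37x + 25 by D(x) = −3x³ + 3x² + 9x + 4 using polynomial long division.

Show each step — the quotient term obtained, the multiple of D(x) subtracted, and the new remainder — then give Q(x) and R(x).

Step 1: lead(−15x⁸ + 36x⁷ − 3x⁶ − 22x⁵ + 62x⁴ + 39x³ + 11x² + 37x + 25) ÷ lead(D) = −15x⁸ ÷ −3x³ = 5x⁵. Subtract (5x⁵)·D = −15x⁸ + 15x⁷ + 45x⁶ + 20x⁵. Remainder: 21x⁷ − 48x⁶ − 42x⁵ + 62x⁴ + 39x³ + 11x² + 37x + 25.
Step 2: lead(21x⁷ − 48x⁶ − 42x⁵ + 62x⁴ + 39x³ + 11x² + 37x + 25) ÷ lead(D) = 21x⁷ ÷ −3x³ = −7x⁴. Subtract (−7x⁴)·D = 21x⁷ − 21x⁶ − 63x⁵ − 28x⁴. Remainder: −27x⁶ + 21x⁵ + 90x⁴ + 39x³ + 11x² + 37x + 25.
Step 3: lead(−27x⁶ + 21x⁵ + 90x⁴ + 39x³ + 11x² + 37x + 25) ÷ lead(D) = −27x⁶ ÷ −3x³ = 9x³. Subtract (9x³)·D = −27x⁶ + 27x⁵ + 81x⁴ + 36x³. Remainder: −6x⁵ + 9x⁴ + 3x³ + 11x² + 37x + 25.
Step 4: lead(−6x⁵ + 9x⁴ + 3x³ + 11x² + 37x + 25) ÷ lead(D) = −6x⁵ ÷ −3x³ = 2x². Subtract (2x²)·D = −6x⁵ + 6x⁴ + 18x³ + 8x². Remainder: 3x⁴ − 15x³ + 3x² + 37x + 25.
Step 5: lead(3x⁴ − 15x³ + 3x² + 37x + 25) ÷ lead(D) = 3x⁴ ÷ −3x³ = −x. Subtract (−x)·D = 3x⁴ − 3x³ − 9x² − 4x. Remainder: −12x³ + 12x² + 41x + 25.
Step 6: lead(−12x³ + 12x² + 41x + 25) ÷ lead(D) = −12x³ ÷ −3x³ = 4. Subtract (4)·D = −12x³ + 12x² + 36x + 16. Remainder: 5x + 9.

Q(x) = 5x⁵ − 7x⁴ + 9x³ + 2x² − x + 4; R(x) = 5x + 9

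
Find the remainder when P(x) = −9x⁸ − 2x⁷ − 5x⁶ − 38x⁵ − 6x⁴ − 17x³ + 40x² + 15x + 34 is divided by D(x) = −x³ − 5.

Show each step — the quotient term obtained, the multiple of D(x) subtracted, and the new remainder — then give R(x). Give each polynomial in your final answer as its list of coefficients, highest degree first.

R = [5, -5, -6]

Step 1: lead(−9x⁸ − 2x⁷ − 5x⁶ − 38x⁵ − 6x⁴ − 17x³ + 40x² + 15x + 34) ÷ lead(D) = −9x⁸ ÷ −x³ = 9x⁵. Subtract (9x⁵)·D = −9x⁸ − 45x⁵. Remainder: −2x⁷ − 5x⁶ + 7x⁵ − 6x⁴ − 17x³ + 40x² + 15x + 34.
Step 2: lead(−2x⁷ − 5x⁶ + 7x⁵ − 6x⁴ − 17x³ + 40x² + 15x + 34) ÷ lead(D) = −2x⁷ ÷ −x³ = 2x⁴. Subtract (2x⁴)·D = −2x⁷ − 10x⁴. Remainder: −5x⁶ + 7x⁵ + 4x⁴ − 17x³ + 40x² + 15x + 34.
Step 3: lead(−5x⁶ + 7x⁵ + 4x⁴ − 17x³ + 40x² + 15x + 34) ÷ lead(D) = −5x⁶ ÷ −x³ = 5x³. Subtract (5x³)·D = −5x⁶ − 25x³. Remainder: 7x⁵ + 4x⁴ + 8x³ + 40x² + 15x + 34.
Step 4: lead(7x⁵ + 4x⁴ + 8x³ + 40x² + 15x + 34) ÷ lead(D) = 7x⁵ ÷ −x³ = −7x². Subtract (−7x²)·D = 7x⁵ + 35x². Remainder: 4x⁴ + 8x³ + 5x² + 15x + 34.
Step 5: lead(4x⁴ + 8x³ + 5x² + 15x + 34) ÷ lead(D) = 4x⁴ ÷ −x³ = −4x. Subtract (−4x)·D = 4x⁴ + 20x. Remainder: 8x³ + 5x² − 5x + 34.
Step 6: lead(8x³ + 5x² − 5x + 34) ÷ lead(D) = 8x³ ÷ −x³ = −8. Subtract (−8)·D = 8x³ + 40. Remainder: 5x² − 5x − 6.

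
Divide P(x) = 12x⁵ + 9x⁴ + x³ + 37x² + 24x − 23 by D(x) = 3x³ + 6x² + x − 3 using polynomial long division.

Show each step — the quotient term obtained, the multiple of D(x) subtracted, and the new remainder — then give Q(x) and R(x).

Step 1: lead(12x⁵ + 9x⁴ + x³ + 37x² + 24x − 23) ÷ lead(D) = 12x⁵ ÷ 3x³ = 4x². Subtract (4x²)·D = 12x⁵ + 24x⁴ + 4x³ − 12x². Remainder: −15x⁴ − 3x³ + 49x² + 24x − 23.
Step 2: lead(−15x⁴ − 3x³ + 49x² + 24x − 23) ÷ lead(D) = −15x⁴ ÷ 3x³ = −5x. Subtract (−5x)·D = −15x⁴ − 30x³ − 5x² + 15x. Remainder: 27x³ + 54x² + 9x − 23.
Step 3: lead(27x³ + 54x² + 9x − 23) ÷ lead(D) = 27x³ ÷ 3x³ = 9. Subtract (9)·D = 27x³ + 54x² + 9x − 27. Remainder: 4.

Q(x) = 4x² − 5x + 9; R(x) = 4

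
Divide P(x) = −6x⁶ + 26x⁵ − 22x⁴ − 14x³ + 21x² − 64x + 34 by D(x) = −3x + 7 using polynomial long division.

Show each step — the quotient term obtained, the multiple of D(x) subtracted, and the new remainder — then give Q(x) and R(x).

Q(x) = 2x⁵ − 4x⁴ − 2x³ − 7x + 5; R(x) = −1

Step 1: lead(−6x⁶ + 26x⁵ − 22x⁴ − 14x³ + 21x² − 64x + 34) ÷ lead(D) = −6x⁶ ÷ −3x = 2x⁵. Subtract (2x⁵)·D = −6x⁶ + 14x⁵. Remainder: 12x⁵ − 22x⁴ − 14x³ + 21x² − 64x + 34.
Step 2: lead(12x⁵ − 22x⁴ − 14x³ + 21x² − 64x + 34) ÷ lead(D) = 12x⁵ ÷ −3x = −4x⁴. Subtract (−4x⁴)·D = 12x⁵ − 28x⁴. Remainder: 6x⁴ − 14x³ + 21x² − 64x + 34.
Step 3: lead(6x⁴ − 14x³ + 21x² − 64x + 34) ÷ lead(D) = 6x⁴ ÷ −3x = −2x³. Subtract (−2x³)·D = 6x⁴ − 14x³. Remainder: 21x² − 64x + 34.
Step 4: lead(21x² − 64x + 34) ÷ lead(D) = 21x² ÷ −3x = −7x. Subtract (−7x)·D = 21x² − 49x. Remainder: −15x + 34.
Step 5: lead(−15x + 34) ÷ lead(D) = −15x ÷ −3x = 5. Subtract (5)·D = −15x + 35. Remainder: −1.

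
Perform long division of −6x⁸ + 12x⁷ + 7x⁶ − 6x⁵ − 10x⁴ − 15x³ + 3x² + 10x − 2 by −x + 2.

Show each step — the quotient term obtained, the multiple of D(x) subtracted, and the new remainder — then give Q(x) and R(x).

Step 1: lead(−6x⁸ + 12x⁷ + 7x⁶ − 6x⁵ − 10x⁴ − 15x³ + 3x² + 10x − 2) ÷ lead(D) = −6x⁸ ÷ −x = 6x⁷. Subtract (6x⁷)·D = −6x⁸ + 12x⁷. Remainder: 7x⁶ − 6x⁵ − 10x⁴ − 15x³ + 3x² + 10x − 2.
Step 2: lead(7x⁶ − 6x⁵ − 10x⁴ − 15x³ + 3x² + 10x − 2) ÷ lead(D) = 7x⁶ ÷ −x = −7x⁵. Subtract (−7x⁵)·D = 7x⁶ − 14x⁵. Remainder: 8x⁵ − 10x⁴ − 15x³ + 3x² + 10x − 2.
Step 3: lead(8x⁵ − 10x⁴ − 15x³ + 3x² + 10x − 2) ÷ lead(D) = 8x⁵ ÷ −x = −8x⁴. Subtract (−8x⁴)·D = 8x⁵ − 16x⁴. Remainder: 6x⁴ − 15x³ + 3x² + 10x − 2.
Step 4: lead(6x⁴ − 15x³ + 3x² + 10x − 2) ÷ lead(D) = 6x⁴ ÷ −x = −6x³. Subtract (−6x³)·D = 6x⁴ − 12x³. Remainder: −3x³ + 3x² + 10x − 2.
Step 5: lead(−3x³ + 3x² + 10x − 2) ÷ lead(D) = −3x³ ÷ −x = 3x². Subtract (3x²)·D = −3x³ + 6x². Remainder: −3x² + 10x − 2.
Step 6: lead(−3x² + 10x − 2) ÷ lead(D) = −3x² ÷ −x = 3x. Subtract (3x)·D = −3x² + 6x. Remainder: 4x − 2.
Step 7: lead(4x − 2) ÷ lead(D) = 4x ÷ −x = −4. Subtract (−4)·D = 4x − 8. Remainder: 6.

Q(x) = 6x⁷ − 7x⁵ − 8x⁴ − 6x³ + 3x² + 3x − 4; R(x) = 6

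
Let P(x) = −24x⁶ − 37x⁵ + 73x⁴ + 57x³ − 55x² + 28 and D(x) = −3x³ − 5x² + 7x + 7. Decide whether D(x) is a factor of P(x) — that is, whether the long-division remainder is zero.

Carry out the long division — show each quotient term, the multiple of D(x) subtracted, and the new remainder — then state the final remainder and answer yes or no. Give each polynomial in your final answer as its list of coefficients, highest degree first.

R = [0], so D(x) is a factor of P(x). yes

Step 1: lead(−24x⁶ − 37x⁵ + 73x⁴ + 57x³ − 55x² + 28) ÷ lead(D) = −24x⁶ ÷ −3x³ = 8x³. Subtract (8x³)·D = −24x⁶ − 40x⁵ + 56x⁴ + 56x³. Remainder: 3x⁵ + 17x⁴ + x³ − 55x² + 28.
Step 2: lead(3x⁵ + 17x⁴ + x³ − 55x² + 28) ÷ lead(D) = 3x⁵ ÷ −3x³ = −x². Subtract (−x²)·D = 3x⁵ + 5x⁴ − 7x³ − 7x². Remainder: 12x⁴ + 8x³ − 48x² + 28.
Step 3: lead(12x⁴ + 8x³ − 48x² + 28) ÷ lead(D) = 12x⁴ ÷ −3x³ = −4x. Subtract (−4x)·D = 12x⁴ + 20x³ − 28x² − 28x. Remainder: −12x³ − 20x² + 28x + 28.
Step 4: lead(−12x³ − 20x² + 28x + 28) ÷ lead(D) = −12x³ ÷ −3x³ = 4. Subtract (4)·D = −12x³ − 20x² + 28x + 28. Remainder: 0.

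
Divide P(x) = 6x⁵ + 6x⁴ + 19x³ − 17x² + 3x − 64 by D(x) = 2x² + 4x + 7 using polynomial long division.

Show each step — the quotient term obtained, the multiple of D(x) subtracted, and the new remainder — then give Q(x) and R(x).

Step 1: lead(6x⁵ + 6x⁴ + 19x³ − 17x² + 3x − 64) ÷ lead(D) = 6x⁵ ÷ 2x² = 3x³. Subtract (3x³)·D = 6x⁵ + 12x⁴ + 21x³. Remainder: −6x⁴ − 2x³ − 17x² + 3x − 64.
Step 2: lead(−6x⁴ − 2x³ − 17x² + 3x − 64) ÷ lead(D) = −6x⁴ ÷ 2x² = −3x². Subtract (−3x²)·D = −6x⁴ − 12x³ − 21x². Remainder: 10x³ + 4x² + 3x − 64.
Step 3: lead(10x³ + 4x² + 3x − 64) ÷ lead(D) = 10x³ ÷ 2x² = 5x. Subtract (5x)·D = 10x³ + 20x² + 35x. Remainder: −16x² − 32x − 64.
Step 4: lead(−16x² − 32x − 64) ÷ lead(D) = −16x² ÷ 2x² = −8. Subtract (−8)·D = −16x² − 32x − 56. Remainder: −8.

Q(x) = 3x³ − 3x² + 5x − 8; R(x) = −8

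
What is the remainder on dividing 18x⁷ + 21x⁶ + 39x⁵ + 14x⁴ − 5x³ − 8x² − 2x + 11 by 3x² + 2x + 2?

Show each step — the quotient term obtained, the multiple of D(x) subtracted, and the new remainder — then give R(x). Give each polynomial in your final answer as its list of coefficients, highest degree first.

R = [4, 7]

Step 1: lead(18x⁷ + 21x⁶ + 39x⁵ + 14x⁴ − 5x³ − 8x² − 2x + 11) ÷ lead(D) = 18x⁷ ÷ 3x² = 6x⁵. Subtract (6x⁵)·D = 18x⁷ + 12x⁶ + 12x⁵. Remainder: 9x⁶ + 27x⁵ + 14x⁴ − 5x³ − 8x² − 2x + 11.
Step 2: lead(9x⁶ + 27x⁵ + 14x⁴ − 5x³ − 8x² − 2x + 11) ÷ lead(D) = 9x⁶ ÷ 3x² = 3x⁴. Subtract (3x⁴)·D = 9x⁶ + 6x⁵ + 6x⁴. Remainder: 21x⁵ + 8x⁴ − 5x³ − 8x² − 2x + 11.
Step 3: lead(21x⁵ + 8x⁴ − 5x³ − 8x² − 2x + 11) ÷ lead(D) = 21x⁵ ÷ 3x² = 7x³. Subtract (7x³)·D = 21x⁵ + 14x⁴ + 14x³. Remainder: −6x⁴ − 19x³ − 8x² − 2x + 11.
Step 4: lead(−6x⁴ − 19x³ − 8x² − 2x + 11) ÷ lead(D) = −6x⁴ ÷ 3x² = −2x². Subtract (−2x²)·D = −6x⁴ − 4x³ − 4x². Remainder: −15x³ − 4x² − 2x + 11.
Step 5: lead(−15x³ − 4x² − 2x + 11) ÷ lead(D) = −15x³ ÷ 3x² = −5x. Subtract (−5x)·D = −15x³ − 10x² − 10x. Remainder: 6x² + 8x + 11.
Step 6: lead(6x² + 8x + 11) ÷ lead(D) = 6x² ÷ 3x² = 2. Subtract (2)·D = 6x² + 4x + 4. Remainder: 4x + 7.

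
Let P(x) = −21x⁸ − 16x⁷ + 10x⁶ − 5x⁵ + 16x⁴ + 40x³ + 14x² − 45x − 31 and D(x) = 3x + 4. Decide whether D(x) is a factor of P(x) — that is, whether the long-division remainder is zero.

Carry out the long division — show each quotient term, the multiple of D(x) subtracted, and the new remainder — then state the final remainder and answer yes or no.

R(x) = −3, so D(x) is not a factor of P(x). no

Step 1: lead(−21x⁸ − 16x⁷ + 10x⁶ − 5x⁵ + 16x⁴ + 40x³ + 14x² − 45x − 31) ÷ lead(D) = −21x⁸ ÷ 3x = −7x⁷. Subtract (−7x⁷)·D = −21x⁸ − 28x⁷. Remainder: 12x⁷ + 10x⁶ − 5x⁵ + 16x⁴ + 40x³ + 14x² − 45x − 31.
Step 2: lead(12x⁷ + 10x⁶ − 5x⁵ + 16x⁴ + 40x³ + 14x² − 45x − 31) ÷ lead(D) = 12x⁷ ÷ 3x = 4x⁶. Subtract (4x⁶)·D = 12x⁷ + 16x⁶. Remainder: −6x⁶ − 5x⁵ + 16x⁴ + 40x³ + 14x² − 45x − 31.
Step 3: lead(−6x⁶ − 5x⁵ + 16x⁴ + 40x³ + 14x² − 45x − 31) ÷ lead(D) = −6x⁶ ÷ 3x = −2x⁵. Subtract (−2x⁵)·D = −6x⁶ − 8x⁵. Remainder: 3x⁵ + 16x⁴ + 40x³ + 14x² − 45x − 31.
Step 4: lead(3x⁵ + 16x⁴ + 40x³ + 14x² − 45x − 31) ÷ lead(D) = 3x⁵ ÷ 3x = x⁴. Subtract (x⁴)·D = 3x⁵ + 4x⁴. Remainder: 12x⁴ + 40x³ + 14x² − 45x − 31.
Step 5: lead(12x⁴ + 40x³ + 14x² − 45x − 31) ÷ lead(D) = 12x⁴ ÷ 3x = 4x³. Subtract (4x³)·D = 12x⁴ + 16x³. Remainder: 24x³ + 14x² − 45x − 31.
Step 6: lead(24x³ + 14x² − 45x − 31) ÷ lead(D) = 24x³ ÷ 3x = 8x². Subtract (8x²)·D = 24x³ + 32x². Remainder: −18x² − 45x − 31.
Step 7: lead(−18x² − 45x − 31) ÷ lead(D) = −18x² ÷ 3x = −6x. Subtract (−6x)·D = −18x² − 24x. Remainder: −21x − 31.
Step 8: lead(−21x − 31) ÷ lead(D) = −21x ÷ 3x = −7. Subtract (−7)·D = −21x − 28. Remainder: −3.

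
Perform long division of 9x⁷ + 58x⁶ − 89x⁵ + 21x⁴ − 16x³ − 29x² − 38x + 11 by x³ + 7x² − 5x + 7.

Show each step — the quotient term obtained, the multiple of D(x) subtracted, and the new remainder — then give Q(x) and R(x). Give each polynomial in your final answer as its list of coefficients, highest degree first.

Step 1: lead(9x⁷ + 58x⁶ − 89x⁵ + 21x⁴ − 16x³ − 29x² − 38x + 11) ÷ lead(D) = 9x⁷ ÷ x³ = 9x⁴. Subtract (9x⁴)·D = 9x⁷ + 63x⁶ − 45x⁵ + 63x⁴. Remainder: −5x⁶ − 44x⁵ − 42x⁴ − 16x³ − 29x² − 38x + 11.
Step 2: lead(−5x⁶ − 44x⁵ − 42x⁴ − 16x³ − 29x² − 38x + 11) ÷ lead(D) = −5x⁶ ÷ x³ = −5x³. Subtract (−5x³)·D = −5x⁶ − 35x⁵ + 25x⁴ − 35x³. Remainder: −9x⁵ − 67x⁴ + 19x³ − 29x² − 38x + 11.
Step 3: lead(−9x⁵ − 67x⁴ + 19x³ − 29x² − 38x + 11) ÷ lead(D) = −9x⁵ ÷ x³ = −9x². Subtract (−9x²)·D = −9x⁵ − 63x⁴ + 45x³ − 63x². Remainder: −4x⁴ − 26x³ + 34x² − 38x + 11.
Step 4: lead(−4x⁴ − 26x³ + 34x² − 38x + 11) ÷ lead(D) = −4x⁴ ÷ x³ = −4x. Subtract (−4x)·D = −4x⁴ − 28x³ + 20x² − 28x. Remainder: 2x³ + 14x² − 10x + 11.
Step 5: lead(2x³ + 14x² − 10x + 11) ÷ lead(D) = 2x³ ÷ x³ = 2. Subtract (2)·D = 2x³ + 14x² − 10x + 14. Remainder: −3.

Q = [9, -5, -9, -4, 2]; R = [-3]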